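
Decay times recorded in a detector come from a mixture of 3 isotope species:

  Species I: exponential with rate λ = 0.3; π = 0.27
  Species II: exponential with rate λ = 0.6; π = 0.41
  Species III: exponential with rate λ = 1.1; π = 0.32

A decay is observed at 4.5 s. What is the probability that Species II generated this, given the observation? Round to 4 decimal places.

0.4131

P(component k | x) = P(Z=k)·f_k(x) / marginal(x), where marginal(x) = Σ_j P(Z=j)·f_j(x).
Evaluate each component's likelihood at the observed value:
  L_I = 0.3·e^(−0.3·4.5) = 0.3·e^(−1.3500) = 0.0777721
  L_II = 0.6·e^(−0.6·4.5) = 0.6·e^(−2.7000) = 0.0403233
  L_III = 1.1·e^(−1.1·4.5) = 1.1·e^(−4.9500) = 0.00779175
Unnormalised posteriors:
  P(Z=I)·L_I = 0.27 × 0.0777721 = 0.0209985
  P(Z=II)·L_II = 0.41 × 0.0403233 = 0.0165326
  P(Z=III)·L_III = 0.32 × 0.00779175 = 0.00249336
Denominator: 0.0209985 + 0.0165326 + 0.00249336 = 0.0400244
P(Species II | x) ≈ 0.4131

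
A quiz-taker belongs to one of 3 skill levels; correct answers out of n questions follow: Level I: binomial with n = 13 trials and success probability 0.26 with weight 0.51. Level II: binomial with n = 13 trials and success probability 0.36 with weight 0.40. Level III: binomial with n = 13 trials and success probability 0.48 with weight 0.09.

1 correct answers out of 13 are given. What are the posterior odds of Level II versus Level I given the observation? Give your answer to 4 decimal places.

Since P(k|x) ∝ w_k f_k(x), the posterior odds are w_i f_i(x) / (w_j f_j(x)).
Evaluate each component's likelihood at the observed value:
  L_I = C(13,1)·0.26^1·0.74^12 = 13·0.26·0.0269638 = 0.0911375
  L_II = C(13,1)·0.36^1·0.64^12 = 13·0.36·0.00472237 = 0.0221007
  L_III = C(13,1)·0.48^1·0.52^12 = 13·0.48·0.000390877 = 0.00243907
Posterior odds = (w_II·L_II) / (w_I·L_I) = (0.40·0.0221007) / (0.51·0.0911375) = 0.00884027 / 0.0464801 ≈ 0.1902

0.1902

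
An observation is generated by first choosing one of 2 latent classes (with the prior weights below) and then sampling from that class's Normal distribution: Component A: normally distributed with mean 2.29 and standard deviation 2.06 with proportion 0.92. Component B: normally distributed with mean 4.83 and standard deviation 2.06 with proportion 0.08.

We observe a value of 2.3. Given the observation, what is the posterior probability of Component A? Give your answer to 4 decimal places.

0.9607

P(component k | x) = P(Z=k)·f_k(x) / marginal(x), where marginal(x) = Σ_j P(Z=j)·f_j(x).
Normal densities:
  p_A = 0.193659
  p_B = 0.0910973
Unnormalised posteriors:
  P(Z=A)·p_A = 0.92 × 0.193659 = 0.178166
  P(Z=B)·p_B = 0.08 × 0.0910973 = 0.00728778
Normaliser: 0.178166 + 0.00728778 = 0.185454
P(Component A | 2.3) = 0.178166 / 0.185454 ≈ 0.9607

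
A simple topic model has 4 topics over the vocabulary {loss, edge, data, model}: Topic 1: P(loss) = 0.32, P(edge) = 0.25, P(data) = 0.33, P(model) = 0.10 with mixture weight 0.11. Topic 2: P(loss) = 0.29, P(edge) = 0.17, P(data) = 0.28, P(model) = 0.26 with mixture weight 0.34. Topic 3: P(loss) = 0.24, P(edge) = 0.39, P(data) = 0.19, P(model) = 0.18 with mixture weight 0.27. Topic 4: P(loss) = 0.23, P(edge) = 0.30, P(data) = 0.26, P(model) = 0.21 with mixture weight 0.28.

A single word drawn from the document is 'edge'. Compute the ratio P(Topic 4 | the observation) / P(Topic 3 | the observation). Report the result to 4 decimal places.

0.7977

The posterior odds equal the prior odds times the likelihood ratio: (P(Z=i)/P(Z=j))·(f_i(x)/f_j(x)).
Categorical probabilities:
  p_1 = P(edge | comp) = 0.25
  p_2 = P(edge | comp) = 0.17
  p_3 = P(edge | comp) = 0.39
  p_4 = P(edge | comp) = 0.30
0.084 / 0.1053 ≈ 0.7977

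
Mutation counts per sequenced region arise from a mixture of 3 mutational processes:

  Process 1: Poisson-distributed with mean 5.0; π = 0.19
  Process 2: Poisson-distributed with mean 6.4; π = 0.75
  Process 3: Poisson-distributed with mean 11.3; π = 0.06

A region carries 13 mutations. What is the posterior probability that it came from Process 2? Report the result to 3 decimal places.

By Bayes' theorem, P(k | x) = P(Z=k) f_k(x) / Σ_j P(Z=j) f_j(x).
Evaluate each component's likelihood at the observed value:
  p_1 = 0.00132086
  p_2 = 0.00806445
  p_3 = 0.0973222
Multiply by the mixture weights:
  P(Z=1)·p_1 = 0.19 × 0.00132086 = 0.000250964
  P(Z=2)·p_2 = 0.75 × 0.00806445 = 0.00604834
  P(Z=3)·p_3 = 0.06 × 0.0973222 = 0.00583933
Sum: 0.000250964 + 0.00604834 + 0.00583933 = 0.0121386
Responsibility of Process 2: 0.00604834 / 0.0121386 ≈ 0.498

0.498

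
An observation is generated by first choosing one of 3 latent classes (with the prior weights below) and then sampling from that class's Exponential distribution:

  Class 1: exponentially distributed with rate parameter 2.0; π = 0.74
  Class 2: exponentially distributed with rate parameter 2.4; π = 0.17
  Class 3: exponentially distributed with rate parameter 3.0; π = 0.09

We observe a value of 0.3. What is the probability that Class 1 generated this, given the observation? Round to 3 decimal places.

The responsibility of component k is w_k f_k(x) divided by Σ_j w_j f_j(x).
Exponential densities:
  L_1 = 2.0·e^(−2.0·0.3) = 2.0·e^(−0.6000) = 1.09762
  L_2 = 2.4·e^(−2.4·0.3) = 2.4·e^(−0.7200) = 1.16821
  L_3 = 3.0·e^(−3.0·0.3) = 3.0·e^(−0.9000) = 1.21971
Unnormalised posteriors:
  w_1·L_1 = 0.74 × 1.09762 = 0.812241
  w_2·L_2 = 0.17 × 1.16821 = 0.198595
  w_3·L_3 = 0.09 × 1.21971 = 0.109774
Marginal: 0.812241 + 0.198595 + 0.109774 = 1.12061
So the posterior for Class 1 is 0.812241 / 1.12061 ≈ 0.725.

0.725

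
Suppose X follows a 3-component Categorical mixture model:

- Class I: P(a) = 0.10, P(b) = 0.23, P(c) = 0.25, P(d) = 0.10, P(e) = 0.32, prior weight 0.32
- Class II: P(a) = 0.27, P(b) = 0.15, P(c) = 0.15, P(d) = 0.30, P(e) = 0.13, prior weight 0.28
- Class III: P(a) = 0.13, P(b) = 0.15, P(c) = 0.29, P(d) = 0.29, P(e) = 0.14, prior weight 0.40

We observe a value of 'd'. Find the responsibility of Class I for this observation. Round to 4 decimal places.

0.1379

Apply Bayes' rule: the posterior for each component is proportional to its prior times its likelihood at x.
Component likelihoods at x = 'd':
  f_I = P(d | comp) = 0.10
  f_II = P(d | comp) = 0.30
  f_III = P(d | comp) = 0.29
Weight by the priors:
  π_I·f_I = 0.32 × 0.1 = 0.032
  π_II·f_II = 0.28 × 0.3 = 0.084
  π_III·f_III = 0.40 × 0.29 = 0.116
Evidence: 0.032 + 0.084 + 0.116 = 0.232
P(Class I | x) = 0.032 / 0.232 ≈ 0.1379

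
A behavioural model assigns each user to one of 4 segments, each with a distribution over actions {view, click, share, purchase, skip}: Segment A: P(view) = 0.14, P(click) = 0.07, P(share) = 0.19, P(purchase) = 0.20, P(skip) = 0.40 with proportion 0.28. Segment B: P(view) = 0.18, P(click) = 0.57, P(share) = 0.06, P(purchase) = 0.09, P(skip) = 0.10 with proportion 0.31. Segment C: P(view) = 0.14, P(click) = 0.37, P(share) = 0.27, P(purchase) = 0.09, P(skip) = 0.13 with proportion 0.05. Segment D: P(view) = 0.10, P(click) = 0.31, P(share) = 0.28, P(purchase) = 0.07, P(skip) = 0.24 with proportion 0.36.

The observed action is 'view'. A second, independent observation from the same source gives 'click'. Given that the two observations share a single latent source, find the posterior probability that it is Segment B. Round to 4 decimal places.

0.6585

P(component k | x) = P(Z=k)·f_k(x) / marginal(x), where marginal(x) = Σ_j P(Z=j)·f_j(x).
Since both observations come from the same component, the likelihood for component k is f_k(x₁)·f_k(x₂).
  L_A = [P(view | comp) = 0.14] × [0.07] = 0.0098
  L_B = [P(view | comp) = 0.18] × [0.57] = 0.1026
  L_C = [P(view | comp) = 0.14] × [0.37] = 0.0518
  L_D = [P(view | comp) = 0.10] × [0.31] = 0.031
Weight by the priors:
  P(Z=A)·L_A = 0.28 × 0.0098 = 0.002744
  P(Z=B)·L_B = 0.31 × 0.1026 = 0.031806
  P(Z=C)·L_C = 0.05 × 0.0518 = 0.00259
  P(Z=D)·L_D = 0.36 × 0.031 = 0.01116
Sum: 0.002744 + 0.031806 + 0.00259 + 0.01116 = 0.0483
Responsibility of Segment B: 0.031806 / 0.0483 ≈ 0.6585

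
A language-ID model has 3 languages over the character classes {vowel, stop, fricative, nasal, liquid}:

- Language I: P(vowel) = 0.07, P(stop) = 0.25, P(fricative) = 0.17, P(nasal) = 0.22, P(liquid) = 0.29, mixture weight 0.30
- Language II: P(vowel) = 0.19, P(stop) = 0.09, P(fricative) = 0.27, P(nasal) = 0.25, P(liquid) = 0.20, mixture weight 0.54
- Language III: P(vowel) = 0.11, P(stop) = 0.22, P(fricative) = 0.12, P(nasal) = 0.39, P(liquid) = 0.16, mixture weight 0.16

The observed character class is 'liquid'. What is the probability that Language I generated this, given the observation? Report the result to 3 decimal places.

By Bayes' theorem, P(k | x) = π_k f_k(x) / Σ_j π_j f_j(x).
Evaluate each component's likelihood at the observed value:
  L_I = P(liquid | comp) = 0.29
  L_II = P(liquid | comp) = 0.20
  L_III = P(liquid | comp) = 0.16
Multiply by the mixture weights:
  π_I·L_I = 0.30 × 0.29 = 0.087
  π_II·L_II = 0.54 × 0.2 = 0.108
  π_III·L_III = 0.16 × 0.16 = 0.0256
Normaliser: 0.087 + 0.108 + 0.0256 = 0.2206
So the posterior for Language I is 0.087 / 0.2206 ≈ 0.394.

0.394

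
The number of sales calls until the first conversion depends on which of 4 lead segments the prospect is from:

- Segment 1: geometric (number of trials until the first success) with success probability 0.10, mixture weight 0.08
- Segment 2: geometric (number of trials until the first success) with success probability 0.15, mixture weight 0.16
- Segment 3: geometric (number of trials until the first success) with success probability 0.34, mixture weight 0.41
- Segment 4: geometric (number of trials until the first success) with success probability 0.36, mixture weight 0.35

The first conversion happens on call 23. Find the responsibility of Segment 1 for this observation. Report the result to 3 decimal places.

Posterior ∝ prior × likelihood, so P(k | x) ∝ π_k f_k(x); normalise over all components.
Geometric probabilities:
  p_1 = 0.10·(1−0.10)^22 = 0.10·0.0984771 = 0.00984771
  p_2 = 0.15·(1−0.15)^22 = 0.15·0.0280038 = 0.00420056
  p_3 = 0.34·(1−0.34)^22 = 0.34·0.000107144 = 3.64289e-05
  p_4 = 0.36·(1−0.36)^22 = 0.36·5.44452e-05 = 1.96003e-05
Multiply by the mixture weights:
  π_1·p_1 = 0.08 × 0.00984771 = 0.000787817
  π_2·p_2 = 0.16 × 0.00420056 = 0.00067209
  π_3·p_3 = 0.41 × 3.64289e-05 = 1.49358e-05
  π_4·p_4 = 0.35 × 1.96003e-05 = 6.86009e-06
Marginal: 0.000787817 + 0.00067209 + 1.49358e-05 + 6.86009e-06 = 0.0014817
Responsibility of Segment 1: 0.000787817 / 0.0014817 ≈ 0.532

0.532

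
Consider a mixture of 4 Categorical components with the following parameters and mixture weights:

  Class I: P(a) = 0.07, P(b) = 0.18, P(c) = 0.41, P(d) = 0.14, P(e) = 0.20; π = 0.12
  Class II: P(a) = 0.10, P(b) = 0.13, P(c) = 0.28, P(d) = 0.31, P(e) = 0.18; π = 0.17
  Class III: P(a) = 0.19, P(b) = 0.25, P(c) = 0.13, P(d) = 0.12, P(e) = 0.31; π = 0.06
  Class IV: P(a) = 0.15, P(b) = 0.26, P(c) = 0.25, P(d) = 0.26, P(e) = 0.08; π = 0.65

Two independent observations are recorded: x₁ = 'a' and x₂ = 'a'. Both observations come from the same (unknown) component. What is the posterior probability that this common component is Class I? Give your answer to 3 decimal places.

0.031

By Bayes' theorem, P(k | x) = π_k f_k(x) / Σ_j π_j f_j(x).
Since both observations come from the same component, the likelihood for component k is f_k(x₁)·f_k(x₂).
  f_I = [P(a | comp) = 0.07] × [0.07] = 0.0049
  f_II = [P(a | comp) = 0.10] × [0.1] = 0.01
  f_III = [P(a | comp) = 0.19] × [0.19] = 0.0361
  f_IV = [P(a | comp) = 0.15] × [0.15] = 0.0225
Prior × likelihood for each component:
  π_I·f_I = 0.12 × 0.0049 = 0.000588
  π_II·f_II = 0.17 × 0.01 = 0.0017
  π_III·f_III = 0.06 × 0.0361 = 0.002166
  π_IV·f_IV = 0.65 × 0.0225 = 0.014625
Sum: 0.000588 + 0.0017 + 0.002166 + 0.014625 = 0.019079
Responsibility of Class I: 0.000588 / 0.019079 ≈ 0.031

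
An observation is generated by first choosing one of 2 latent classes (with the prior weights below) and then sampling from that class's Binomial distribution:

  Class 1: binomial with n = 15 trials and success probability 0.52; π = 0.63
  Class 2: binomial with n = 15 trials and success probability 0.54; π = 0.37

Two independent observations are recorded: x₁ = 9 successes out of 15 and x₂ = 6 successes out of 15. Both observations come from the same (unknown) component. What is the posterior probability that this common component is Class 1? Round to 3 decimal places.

0.647

Apply Bayes' rule: the posterior for each component is proportional to its prior times its likelihood at x.
Since both observations come from the same component, the likelihood for component k is f_k(x₁)·f_k(x₂).
  p_1 = [C(15,9)·0.52^9·0.48^6 = 5005·0.00277991·0.0122306 = 0.170169] × [0.133843] = 0.022776
  p_2 = [C(15,9)·0.54^9·0.46^6 = 5005·0.00390431·0.0094743 = 0.185138] × [0.114442] = 0.0211876
Unnormalised posteriors:
  π_1·p_1 = 0.63 × 0.022776 = 0.0143489
  π_2·p_2 = 0.37 × 0.0211876 = 0.00783942
Denominator: 0.0143489 + 0.00783942 = 0.0221883
P(Class 1 | x₁, x₂) = 0.0143489 / 0.0221883 ≈ 0.647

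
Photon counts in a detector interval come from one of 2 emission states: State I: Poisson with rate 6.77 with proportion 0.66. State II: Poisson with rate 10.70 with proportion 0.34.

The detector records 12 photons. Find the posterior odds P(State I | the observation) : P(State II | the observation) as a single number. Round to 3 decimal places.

0.407

Posterior odds = (P(Z=i) f_i(x)) / (P(Z=j) f_j(x)); the normalising sum cancels.
Poisson probabilities:
  f_I = e^(−6.77)·6.77^12/12! = 0.0222102
  f_II = e^(−10.70)·10.70^12/12! = 0.106003
0.0146588 / 0.036041 ≈ 0.407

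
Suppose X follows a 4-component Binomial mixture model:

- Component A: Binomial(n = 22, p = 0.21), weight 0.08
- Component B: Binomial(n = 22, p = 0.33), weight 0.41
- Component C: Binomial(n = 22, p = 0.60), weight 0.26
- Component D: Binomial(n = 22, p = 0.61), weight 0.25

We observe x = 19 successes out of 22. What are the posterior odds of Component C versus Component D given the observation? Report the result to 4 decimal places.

Posterior odds = (P(Z=i) f_i(x)) / (P(Z=j) f_j(x)); the normalising sum cancels.
Binomial probabilities:
  p_A = C(22,19)·0.21^19·0.79^3 = 1540·1.32485e-13·0.493039 = 1.00593e-10
  p_B = C(22,19)·0.33^19·0.67^3 = 1540·7.10829e-10·0.300763 = 3.29238e-07
  p_C = C(22,19)·0.60^19·0.40^3 = 1540·6.0936e-05·0.064 = 0.00600585
  p_D = C(22,19)·0.61^19·0.39^3 = 1540·8.34194e-05·0.059319 = 0.00762046
0.00156152 / 0.00190512 ≈ 0.8196

0.8196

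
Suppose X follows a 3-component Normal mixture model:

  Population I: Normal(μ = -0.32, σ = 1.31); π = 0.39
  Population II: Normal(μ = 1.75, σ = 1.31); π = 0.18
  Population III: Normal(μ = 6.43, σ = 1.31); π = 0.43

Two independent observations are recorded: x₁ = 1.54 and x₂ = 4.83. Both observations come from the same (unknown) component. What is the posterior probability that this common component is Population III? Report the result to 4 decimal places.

0.0168

Posterior ∝ prior × likelihood, so P(k | x) ∝ π_k f_k(x); normalise over all components.
Since both observations come from the same component, the likelihood for component k is f_k(x₁)·f_k(x₂).
  f_I = [0.111142] × [0.000134155] = 1.49102e-05
  f_II = [0.300648] × [0.0191988] = 0.00577209
  f_III = [0.000287021] × [0.144447] = 4.14593e-05
Unnormalised posteriors:
  π_I·f_I = 0.39 × 1.49102e-05 = 5.81498e-06
  π_II·f_II = 0.18 × 0.00577209 = 0.00103898
  π_III·f_III = 0.43 × 4.14593e-05 = 1.78275e-05
Evidence: 5.81498e-06 + 0.00103898 + 1.78275e-05 = 0.00106262
So the posterior for Population III is 1.78275e-05 / 0.00106262 ≈ 0.0168.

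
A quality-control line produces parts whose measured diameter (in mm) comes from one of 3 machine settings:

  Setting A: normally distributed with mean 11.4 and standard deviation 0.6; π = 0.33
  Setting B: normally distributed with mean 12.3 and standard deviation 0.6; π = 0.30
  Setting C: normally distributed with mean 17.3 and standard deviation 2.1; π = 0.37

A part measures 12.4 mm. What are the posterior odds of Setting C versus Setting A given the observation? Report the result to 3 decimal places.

0.084

Posterior odds = (P(Z=i) f_i(x)) / (P(Z=j) f_j(x)); the normalising sum cancels.
Component likelihoods at x = 12.4 mm:
  p_A = 0.165795
  p_B = 0.655733
  p_C = 0.0124866
Posterior odds = (P(Z=C)·p_C) / (P(Z=A)·p_A) = (0.37·0.0124866) / (0.33·0.165795) = 0.00462005 / 0.0547124 ≈ 0.084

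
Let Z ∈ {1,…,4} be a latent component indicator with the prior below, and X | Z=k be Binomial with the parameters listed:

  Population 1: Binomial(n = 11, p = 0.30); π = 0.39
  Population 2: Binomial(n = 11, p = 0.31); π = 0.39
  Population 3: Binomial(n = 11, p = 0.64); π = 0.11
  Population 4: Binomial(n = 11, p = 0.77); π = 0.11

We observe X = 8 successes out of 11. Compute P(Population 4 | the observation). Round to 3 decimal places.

0.502

Posterior ∝ prior × likelihood, so P(k | x) ∝ P(Z=k) f_k(x); normalise over all components.
Component likelihoods at x = 8 successes out of 11:
  f_1 = C(11,8)·0.30^8·0.70^3 = 165·6.561e-05·0.343 = 0.0037132
  f_2 = C(11,8)·0.31^8·0.69^3 = 165·8.52891e-05·0.328509 = 0.00462301
  f_3 = C(11,8)·0.64^8·0.36^3 = 165·0.0281475·0.046656 = 0.216686
  f_4 = C(11,8)·0.77^8·0.23^3 = 165·0.123574·0.012167 = 0.248081
Unnormalised posteriors:
  P(Z=1)·f_1 = 0.39 × 0.0037132 = 0.00144815
  P(Z=2)·f_2 = 0.39 × 0.00462301 = 0.00180297
  P(Z=3)·f_3 = 0.11 × 0.216686 = 0.0238355
  P(Z=4)·f_4 = 0.11 × 0.248081 = 0.0272889
Marginal: 0.00144815 + 0.00180297 + 0.0238355 + 0.0272889 = 0.0543755
P(Population 4 | x) = 0.0272889 / 0.0543755 ≈ 0.502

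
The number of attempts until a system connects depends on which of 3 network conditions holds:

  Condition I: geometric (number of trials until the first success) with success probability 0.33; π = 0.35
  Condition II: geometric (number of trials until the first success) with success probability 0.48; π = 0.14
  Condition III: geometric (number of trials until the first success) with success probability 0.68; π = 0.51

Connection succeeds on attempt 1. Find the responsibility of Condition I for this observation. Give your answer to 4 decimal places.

Apply Bayes' rule: the posterior for each component is proportional to its prior times its likelihood at x.
Geometric probabilities:
  f_I = 0.33·(1−0.33)^0 = 0.33·1 = 0.33
  f_II = 0.48·(1−0.48)^0 = 0.48·1 = 0.48
  f_III = 0.68·(1−0.68)^0 = 0.68·1 = 0.68
Prior × likelihood for each component:
  w_I·f_I = 0.35 × 0.33 = 0.1155
  w_II·f_II = 0.14 × 0.48 = 0.0672
  w_III·f_III = 0.51 × 0.68 = 0.3468
Denominator: 0.1155 + 0.0672 + 0.3468 = 0.5295
So the posterior for Condition I is 0.1155 / 0.5295 ≈ 0.2181.

0.2181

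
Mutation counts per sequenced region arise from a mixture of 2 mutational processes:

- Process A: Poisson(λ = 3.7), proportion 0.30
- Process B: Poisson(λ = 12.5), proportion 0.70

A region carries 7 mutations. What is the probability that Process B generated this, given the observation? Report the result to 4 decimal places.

0.6385

Apply Bayes' rule: the posterior for each component is proportional to its prior times its likelihood at x.
Component likelihoods at x = 7 mutations:
  L_A = e^(−3.7)·3.7^7/7! = 0.0465685
  L_B = e^(−12.5)·12.5^7/7! = 0.0352581
Weight by the priors:
  w_A·L_A = 0.30 × 0.0465685 = 0.0139705
  w_B·L_B = 0.70 × 0.0352581 = 0.0246806
Sum: 0.0139705 + 0.0246806 = 0.0386512
P(Process B | data) ≈ 0.6385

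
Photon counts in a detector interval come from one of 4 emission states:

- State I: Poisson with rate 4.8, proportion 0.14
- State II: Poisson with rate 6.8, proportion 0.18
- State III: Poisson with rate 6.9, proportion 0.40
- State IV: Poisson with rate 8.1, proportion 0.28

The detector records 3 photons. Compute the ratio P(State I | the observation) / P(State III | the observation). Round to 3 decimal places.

0.962

Posterior odds = (π_i f_i(x)) / (π_j f_j(x)); the normalising sum cancels.
Evaluate each component's likelihood at the observed value:
  f_I = 0.151691
  f_II = 0.0583678
  f_III = 0.0551778
  f_IV = 0.0268855
Odds = (0.14/0.40) × (0.151691/0.0551778) = 0.35 × 2.74913 ≈ 0.962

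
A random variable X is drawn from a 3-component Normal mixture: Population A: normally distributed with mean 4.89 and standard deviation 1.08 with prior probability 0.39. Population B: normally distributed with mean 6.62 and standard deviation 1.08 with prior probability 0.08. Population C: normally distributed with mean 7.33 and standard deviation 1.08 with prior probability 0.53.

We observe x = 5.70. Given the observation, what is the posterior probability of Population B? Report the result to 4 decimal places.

0.1071

The responsibility of component k is w_k f_k(x) divided by Σ_j w_j f_j(x).
Normal densities:
  L_A = 0.278831
  L_B = 0.256988
  L_C = 0.118265
Prior × likelihood for each component:
  w_A·L_A = 0.39 × 0.278831 = 0.108744
  w_B·L_B = 0.08 × 0.256988 = 0.0205591
  w_C·L_C = 0.53 × 0.118265 = 0.0626802
Marginal: 0.108744 + 0.0205591 + 0.0626802 = 0.191983
P(Population B | x) = 0.0205591 / 0.191983 ≈ 0.1071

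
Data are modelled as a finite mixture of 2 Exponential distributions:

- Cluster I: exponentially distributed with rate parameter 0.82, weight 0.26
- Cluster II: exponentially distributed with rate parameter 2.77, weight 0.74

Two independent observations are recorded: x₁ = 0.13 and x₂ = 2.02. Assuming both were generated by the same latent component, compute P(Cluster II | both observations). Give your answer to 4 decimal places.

Apply Bayes' rule: the posterior for each component is proportional to its prior times its likelihood at x.
Since both observations come from the same component, the likelihood for component k is f_k(x₁)·f_k(x₂).
  p_I = [0.737086] × [0.156476] = 0.115336
  p_II = [1.93237] × [0.0102903] = 0.0198847
Multiply by the mixture weights:
  P(Z=I)·p_I = 0.26 × 0.115336 = 0.0299875
  P(Z=II)·p_II = 0.74 × 0.0198847 = 0.0147147
Evidence: 0.0299875 + 0.0147147 = 0.0447021
P(Cluster II | x₁,x₂) ≈ 0.3292

0.3292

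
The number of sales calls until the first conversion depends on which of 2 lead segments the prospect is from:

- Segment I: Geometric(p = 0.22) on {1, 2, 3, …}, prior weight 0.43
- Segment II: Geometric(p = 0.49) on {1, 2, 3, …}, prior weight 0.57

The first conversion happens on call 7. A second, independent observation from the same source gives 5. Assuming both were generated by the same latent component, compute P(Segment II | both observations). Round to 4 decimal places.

0.0858

Posterior ∝ prior × likelihood, so P(k | x) ∝ π_k f_k(x); normalise over all components.
Since both observations come from the same component, the likelihood for component k is f_k(x₁)·f_k(x₂).
  f_I = [0.22·(1−0.22)^6 = 0.22·0.2252 = 0.0495439] × [0.0814331] = 0.00403452
  f_II = [0.49·(1−0.49)^6 = 0.49·0.0175963 = 0.00862218] × [0.0331495] = 0.000285821
Unnormalised posteriors:
  π_I·f_I = 0.43 × 0.00403452 = 0.00173484
  π_II·f_II = 0.57 × 0.000285821 = 0.000162918
Normaliser: 0.00173484 + 0.000162918 = 0.00189776
P(Segment II | x) = 0.000162918 / 0.00189776 ≈ 0.0858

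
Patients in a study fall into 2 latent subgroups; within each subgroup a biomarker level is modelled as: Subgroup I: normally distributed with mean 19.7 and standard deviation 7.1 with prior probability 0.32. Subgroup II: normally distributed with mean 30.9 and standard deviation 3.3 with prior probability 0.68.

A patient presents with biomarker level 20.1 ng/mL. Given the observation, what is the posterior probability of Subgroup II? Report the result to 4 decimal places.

P(component k | x) = π_k·f_k(x) / marginal(x), where marginal(x) = Σ_j π_j·f_j(x).
Component likelihoods at x = 20.1 ng/mL:
  L_I = (1/(7.1·√(2π)))·exp(−(20.1−19.7)²/(2·7.1²)) = 0.056189·exp(-0.00159) = 0.0561
  L_II = (1/(3.3·√(2π)))·exp(−(20.1−30.9)²/(2·3.3²)) = 0.120892·exp(-5.35537) = 0.000570936
Prior × likelihood for each component:
  π_I·L_I = 0.32 × 0.0561 = 0.017952
  π_II·L_II = 0.68 × 0.000570936 = 0.000388237
Denominator: 0.017952 + 0.000388237 = 0.0183402
Responsibility of Subgroup II: 0.000388237 / 0.0183402 ≈ 0.0212

0.0212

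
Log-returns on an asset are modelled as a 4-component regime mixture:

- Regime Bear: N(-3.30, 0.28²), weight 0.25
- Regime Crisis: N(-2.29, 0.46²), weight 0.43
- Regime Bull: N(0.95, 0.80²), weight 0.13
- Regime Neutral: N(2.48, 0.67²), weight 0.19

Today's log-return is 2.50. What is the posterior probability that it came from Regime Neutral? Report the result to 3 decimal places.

0.919

By Bayes' theorem, P(k | x) = P(Z=k) f_k(x) / Σ_j P(Z=j) f_j(x).
Normal densities:
  f_Bear = 9.54683e-94
  f_Crisis = 2.4692e-24
  f_Bull = 0.0763255
  f_Neutral = 0.595171
Prior × likelihood for each component:
  P(Z=Bear)·f_Bear = 0.25 × 9.54683e-94 = 2.38671e-94
  P(Z=Crisis)·f_Crisis = 0.43 × 2.4692e-24 = 1.06176e-24
  P(Z=Bull)·f_Bull = 0.13 × 0.0763255 = 0.00992232
  P(Z=Neutral)·f_Neutral = 0.19 × 0.595171 = 0.113082
Marginal: 2.38671e-94 + 1.06176e-24 + 0.00992232 + 0.113082 = 0.123005
P(Regime Neutral | the observation) = 0.113082 / 0.123005 ≈ 0.919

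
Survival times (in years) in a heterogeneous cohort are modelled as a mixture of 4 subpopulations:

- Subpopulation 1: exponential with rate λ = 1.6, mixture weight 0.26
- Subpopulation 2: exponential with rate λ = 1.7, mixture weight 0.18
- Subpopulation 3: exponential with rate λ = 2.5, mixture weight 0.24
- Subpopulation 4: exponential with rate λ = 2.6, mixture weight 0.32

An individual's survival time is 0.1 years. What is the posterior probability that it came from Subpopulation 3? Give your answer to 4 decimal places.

0.2714

Apply Bayes' rule: the posterior for each component is proportional to its prior times its likelihood at x.
Evaluate each component's likelihood at the observed value:
  f_1 = 1.6·e^(−1.6·0.1) = 1.6·e^(−0.1600) = 1.36343
  f_2 = 1.7·e^(−1.7·0.1) = 1.7·e^(−0.1700) = 1.43423
  f_3 = 2.5·e^(−2.5·0.1) = 2.5·e^(−0.2500) = 1.947
  f_4 = 2.6·e^(−2.6·0.1) = 2.6·e^(−0.2600) = 2.00473
Weight by the priors:
  P(Z=1)·f_1 = 0.26 × 1.36343 = 0.354492
  P(Z=2)·f_2 = 0.18 × 1.43423 = 0.258161
  P(Z=3)·f_3 = 0.24 × 1.947 = 0.46728
  P(Z=4)·f_4 = 0.32 × 2.00473 = 0.641515
Normaliser: 0.354492 + 0.258161 + 0.46728 + 0.641515 = 1.72145
Responsibility of Subpopulation 3: 0.46728 / 1.72145 ≈ 0.2714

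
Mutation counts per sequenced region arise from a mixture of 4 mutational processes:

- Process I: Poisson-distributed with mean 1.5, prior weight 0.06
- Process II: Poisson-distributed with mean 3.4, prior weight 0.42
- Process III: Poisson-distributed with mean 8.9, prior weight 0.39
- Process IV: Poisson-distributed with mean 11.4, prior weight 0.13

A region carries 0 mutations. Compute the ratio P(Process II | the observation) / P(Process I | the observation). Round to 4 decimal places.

The posterior odds equal the prior odds times the likelihood ratio: (π_i/π_j)·(f_i(x)/f_j(x)).
Evaluate each component's likelihood at the observed value:
  p_I = 0.22313
  p_II = 0.0333733
  p_III = 0.000136389
  p_IV = 1.11955e-05
Odds = (0.42/0.06) × (0.0333733/0.22313) = 7 × 0.149569 ≈ 1.0470

1.0470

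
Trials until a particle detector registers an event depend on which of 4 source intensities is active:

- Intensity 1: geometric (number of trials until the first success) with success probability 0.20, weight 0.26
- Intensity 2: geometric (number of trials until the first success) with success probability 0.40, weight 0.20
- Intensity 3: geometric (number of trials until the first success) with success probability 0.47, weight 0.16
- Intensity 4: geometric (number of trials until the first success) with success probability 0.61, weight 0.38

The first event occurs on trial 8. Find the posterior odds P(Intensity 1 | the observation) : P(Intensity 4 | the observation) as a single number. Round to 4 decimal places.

Since P(k|x) ∝ w_k f_k(x), the posterior odds are w_i f_i(x) / (w_j f_j(x)).
Component likelihoods at x = 8:
  p_1 = 0.041943
  p_2 = 0.0111974
  p_3 = 0.00552114
  p_4 = 0.000837109
Posterior odds = (w_1·p_1) / (w_4·p_4) = (0.26·0.041943) / (0.38·0.000837109) = 0.0109052 / 0.000318101 ≈ 34.2821

34.2821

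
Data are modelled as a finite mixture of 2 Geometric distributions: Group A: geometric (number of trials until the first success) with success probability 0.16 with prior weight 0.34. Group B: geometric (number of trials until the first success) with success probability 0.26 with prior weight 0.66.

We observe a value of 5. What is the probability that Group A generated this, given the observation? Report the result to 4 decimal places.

Apply Bayes' rule: the posterior for each component is proportional to its prior times its likelihood at x.
Evaluate each component's likelihood at the observed value:
  f_A = 0.0796594
  f_B = 0.0779651
Unnormalised posteriors:
  π_A·f_A = 0.34 × 0.0796594 = 0.0270842
  π_B·f_B = 0.66 × 0.0779651 = 0.051457
Normaliser: 0.0270842 + 0.051457 = 0.0785412
P(Group A | x) ≈ 0.3448

0.3448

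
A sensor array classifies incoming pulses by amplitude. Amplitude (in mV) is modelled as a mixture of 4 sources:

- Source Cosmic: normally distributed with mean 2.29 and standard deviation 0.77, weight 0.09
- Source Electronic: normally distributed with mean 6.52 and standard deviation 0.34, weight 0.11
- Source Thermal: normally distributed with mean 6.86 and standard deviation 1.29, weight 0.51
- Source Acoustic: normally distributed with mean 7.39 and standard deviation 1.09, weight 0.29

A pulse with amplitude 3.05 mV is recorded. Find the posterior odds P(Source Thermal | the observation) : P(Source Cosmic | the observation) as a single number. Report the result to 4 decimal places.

0.0702

The posterior odds equal the prior odds times the likelihood ratio: (w_i/w_j)·(f_i(x)/f_j(x)).
Evaluate each component's likelihood at the observed value:
  p_Cosmic = (1/(0.77·√(2π)))·exp(−(3.05−2.29)²/(2·0.77²)) = 0.518107·exp(-0.48710) = 0.318329
  p_Electronic = (1/(0.34·√(2π)))·exp(−(3.05−6.52)²/(2·0.34²)) = 1.173360·exp(-52.08002) = 2.82727e-23
  p_Thermal = (1/(1.29·√(2π)))·exp(−(3.05−6.86)²/(2·1.29²)) = 0.309258·exp(-4.36155) = 0.00394571
  p_Acoustic = (1/(1.09·√(2π)))·exp(−(3.05−7.39)²/(2·1.09²)) = 0.366002·exp(-7.92677) = 0.000132108
Posterior odds = (w_Thermal·p_Thermal) / (w_Cosmic·p_Cosmic) = (0.51·0.00394571) / (0.09·0.318329) = 0.00201231 / 0.0286496 ≈ 0.0702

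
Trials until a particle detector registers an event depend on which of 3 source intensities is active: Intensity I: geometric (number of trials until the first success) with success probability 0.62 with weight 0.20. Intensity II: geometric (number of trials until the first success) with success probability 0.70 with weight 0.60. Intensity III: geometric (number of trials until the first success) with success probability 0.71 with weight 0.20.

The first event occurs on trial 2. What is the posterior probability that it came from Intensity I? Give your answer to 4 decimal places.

Apply Bayes' rule: the posterior for each component is proportional to its prior times its likelihood at x.
Geometric probabilities:
  p_I = 0.62·(1−0.62)^1 = 0.62·0.38 = 0.2356
  p_II = 0.70·(1−0.70)^1 = 0.70·0.3 = 0.21
  p_III = 0.71·(1−0.71)^1 = 0.71·0.29 = 0.2059
Weight by the priors:
  π_I·p_I = 0.20 × 0.2356 = 0.04712
  π_II·p_II = 0.60 × 0.21 = 0.126
  π_III·p_III = 0.20 × 0.2059 = 0.04118
Denominator: 0.04712 + 0.126 + 0.04118 = 0.2143
P(Intensity I | the observation) = 0.04712 / 0.2143 ≈ 0.2199

0.2199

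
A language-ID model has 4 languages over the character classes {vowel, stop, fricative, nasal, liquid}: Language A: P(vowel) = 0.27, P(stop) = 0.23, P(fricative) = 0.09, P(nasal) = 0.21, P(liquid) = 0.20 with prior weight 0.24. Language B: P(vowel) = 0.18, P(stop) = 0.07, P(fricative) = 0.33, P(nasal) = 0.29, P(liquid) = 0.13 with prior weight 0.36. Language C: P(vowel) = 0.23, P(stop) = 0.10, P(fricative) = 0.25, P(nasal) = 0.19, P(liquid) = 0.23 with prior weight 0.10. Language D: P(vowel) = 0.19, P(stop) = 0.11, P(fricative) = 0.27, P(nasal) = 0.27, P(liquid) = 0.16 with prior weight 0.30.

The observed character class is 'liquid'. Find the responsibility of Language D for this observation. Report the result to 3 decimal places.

Posterior ∝ prior × likelihood, so P(k | x) ∝ w_k f_k(x); normalise over all components.
Evaluate each component's likelihood at the observed value:
  p_A = 0.2
  p_B = 0.13
  p_C = 0.23
  p_D = 0.16
Multiply by the mixture weights:
  w_A·p_A = 0.24 × 0.2 = 0.048
  w_B·p_B = 0.36 × 0.13 = 0.0468
  w_C·p_C = 0.10 × 0.23 = 0.023
  w_D·p_D = 0.30 × 0.16 = 0.048
Denominator: 0.048 + 0.0468 + 0.023 + 0.048 = 0.1658
P(Language D | x) = 0.048 / 0.1658 ≈ 0.290

0.290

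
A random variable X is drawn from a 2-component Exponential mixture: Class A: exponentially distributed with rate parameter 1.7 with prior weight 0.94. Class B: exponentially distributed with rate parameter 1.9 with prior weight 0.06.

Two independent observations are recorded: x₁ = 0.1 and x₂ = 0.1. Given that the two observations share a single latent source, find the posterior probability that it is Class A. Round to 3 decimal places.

0.929

Apply Bayes' rule: the posterior for each component is proportional to its prior times its likelihood at x.
Since both observations come from the same component, the likelihood for component k is f_k(x₁)·f_k(x₂).
  f_A = [1.7·e^(−1.7·0.1) = 1.7·e^(−0.1700) = 1.43423] × [1.43423] = 2.05702
  f_B = [1.9·e^(−1.9·0.1) = 1.9·e^(−0.1900) = 1.57122] × [1.57122] = 2.46874
Unnormalised posteriors:
  π_A·f_A = 0.94 × 2.05702 = 1.9336
  π_B·f_B = 0.06 × 2.46874 = 0.148124
Denominator: 1.9336 + 0.148124 = 2.08172
P(Class A | x₁, x₂) ≈ 0.929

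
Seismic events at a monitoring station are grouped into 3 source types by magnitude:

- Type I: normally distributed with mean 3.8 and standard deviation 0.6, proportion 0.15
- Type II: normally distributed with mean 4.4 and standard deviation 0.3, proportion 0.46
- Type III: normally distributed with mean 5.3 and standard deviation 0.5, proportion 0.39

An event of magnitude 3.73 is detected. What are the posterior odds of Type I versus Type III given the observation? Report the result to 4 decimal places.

The posterior odds equal the prior odds times the likelihood ratio: (π_i/π_j)·(f_i(x)/f_j(x)).
Component likelihoods at x = 3.73:
  p_I = (1/(0.6·√(2π)))·exp(−(3.73−3.8)²/(2·0.6²)) = 0.664904·exp(-0.00681) = 0.660394
  p_II = (1/(0.3·√(2π)))·exp(−(3.73−4.4)²/(2·0.3²)) = 1.329808·exp(-2.49389) = 0.109826
  p_III = (1/(0.5·√(2π)))·exp(−(3.73−5.3)²/(2·0.5²)) = 0.797885·exp(-4.92980) = 0.00576707
Posterior odds = (π_I·p_I) / (π_III·p_III) = (0.15·0.660394) / (0.39·0.00576707) = 0.0990591 / 0.00224916 ≈ 44.0428

44.0428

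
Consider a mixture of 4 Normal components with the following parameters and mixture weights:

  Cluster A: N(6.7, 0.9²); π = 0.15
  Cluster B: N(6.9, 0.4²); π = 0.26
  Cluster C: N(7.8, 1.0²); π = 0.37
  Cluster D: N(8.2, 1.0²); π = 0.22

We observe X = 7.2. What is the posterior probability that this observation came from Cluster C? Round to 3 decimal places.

Apply Bayes' rule: the posterior for each component is proportional to its prior times its likelihood at x.
Component likelihoods at x = 7.2:
  L_A = 0.37988
  L_B = 0.752844
  L_C = 0.333225
  L_D = 0.241971
Weight by the priors:
  w_A·L_A = 0.15 × 0.37988 = 0.056982
  w_B·L_B = 0.26 × 0.752844 = 0.195739
  w_C·L_C = 0.37 × 0.333225 = 0.123293
  w_D·L_D = 0.22 × 0.241971 = 0.0532336
Sum: 0.056982 + 0.195739 + 0.123293 + 0.0532336 = 0.429248
P(Cluster C | x) = 0.123293 / 0.429248 ≈ 0.287

0.287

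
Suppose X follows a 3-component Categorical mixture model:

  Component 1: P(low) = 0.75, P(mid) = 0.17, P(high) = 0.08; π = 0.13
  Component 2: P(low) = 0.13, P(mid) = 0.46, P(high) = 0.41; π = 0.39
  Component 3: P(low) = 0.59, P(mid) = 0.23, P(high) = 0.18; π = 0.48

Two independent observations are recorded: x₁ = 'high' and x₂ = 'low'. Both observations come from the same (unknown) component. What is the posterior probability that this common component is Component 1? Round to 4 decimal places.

By Bayes' theorem, P(k | x) = π_k f_k(x) / Σ_j π_j f_j(x).
Since both observations come from the same component, the likelihood for component k is f_k(x₁)·f_k(x₂).
  p_1 = [P(high | comp) = 0.08] × [0.75] = 0.06
  p_2 = [P(high | comp) = 0.41] × [0.13] = 0.0533
  p_3 = [P(high | comp) = 0.18] × [0.59] = 0.1062
Multiply by the mixture weights:
  π_1·p_1 = 0.13 × 0.06 = 0.0078
  π_2·p_2 = 0.39 × 0.0533 = 0.020787
  π_3·p_3 = 0.48 × 0.1062 = 0.050976
Normaliser: 0.0078 + 0.020787 + 0.050976 = 0.079563
P(Component 1 | x) ≈ 0.0980

0.0980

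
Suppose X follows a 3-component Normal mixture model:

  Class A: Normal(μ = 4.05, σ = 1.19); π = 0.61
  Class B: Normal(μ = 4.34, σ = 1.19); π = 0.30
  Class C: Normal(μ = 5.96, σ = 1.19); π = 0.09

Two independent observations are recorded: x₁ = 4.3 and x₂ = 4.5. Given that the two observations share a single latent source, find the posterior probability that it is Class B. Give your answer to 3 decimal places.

0.342

The responsibility of component k is π_k f_k(x) divided by Σ_j π_j f_j(x).
Since both observations come from the same component, the likelihood for component k is f_k(x₁)·f_k(x₂).
  p_A = [0.327929] × [0.312113] = 0.102351
  p_B = [0.335056] × [0.332229] = 0.111315
  p_C = [0.126711] × [0.157943] = 0.0200131
Unnormalised posteriors:
  π_A·p_A = 0.61 × 0.102351 = 0.0624339
  π_B·p_B = 0.30 × 0.111315 = 0.0333946
  π_C·p_C = 0.09 × 0.0200131 = 0.00180118
Denominator: 0.0624339 + 0.0333946 + 0.00180118 = 0.0976297
P(Class B | x) ≈ 0.342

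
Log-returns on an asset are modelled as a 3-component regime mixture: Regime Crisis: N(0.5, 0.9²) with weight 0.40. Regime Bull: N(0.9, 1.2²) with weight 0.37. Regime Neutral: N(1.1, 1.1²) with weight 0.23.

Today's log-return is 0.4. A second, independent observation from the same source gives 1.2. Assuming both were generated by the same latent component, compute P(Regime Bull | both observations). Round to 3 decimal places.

0.306

The responsibility of component k is w_k f_k(x) divided by Σ_j w_j f_j(x).
Since both observations come from the same component, the likelihood for component k is f_k(x₁)·f_k(x₂).
  L_Crisis = [(1/(0.9·√(2π)))·exp(−(0.4−0.5)²/(2·0.9²)) = 0.443269·exp(-0.00617) = 0.440541] × [0.327572] = 0.144309
  L_Bull = [(1/(1.2·√(2π)))·exp(−(0.4−0.9)²/(2·1.2²)) = 0.332452·exp(-0.08681) = 0.30481] × [0.322223] = 0.098217
  L_Neutral = [(1/(1.1·√(2π)))·exp(−(0.4−1.1)²/(2·1.1²)) = 0.362675·exp(-0.20248) = 0.296198] × [0.361179] = 0.10698
Weight by the priors:
  w_Crisis·L_Crisis = 0.40 × 0.144309 = 0.0577236
  w_Bull·L_Bull = 0.37 × 0.098217 = 0.0363403
  w_Neutral·L_Neutral = 0.23 × 0.10698 = 0.0246055
Sum: 0.0577236 + 0.0363403 + 0.0246055 = 0.118669
Responsibility of Regime Bull: 0.0363403 / 0.118669 ≈ 0.306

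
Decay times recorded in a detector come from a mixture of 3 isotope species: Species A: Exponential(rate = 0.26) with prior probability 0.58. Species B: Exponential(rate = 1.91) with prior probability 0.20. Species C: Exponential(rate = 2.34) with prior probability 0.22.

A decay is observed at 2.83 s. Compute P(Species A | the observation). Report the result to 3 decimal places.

0.968

P(component k | x) = π_k·f_k(x) / marginal(x), where marginal(x) = Σ_j π_j·f_j(x).
Evaluate each component's likelihood at the observed value:
  p_A = 0.124572
  p_B = 0.00858107
  p_C = 0.00311337
Weight by the priors:
  π_A·p_A = 0.58 × 0.124572 = 0.0722516
  π_B·p_B = 0.20 × 0.00858107 = 0.00171621
  π_C·p_C = 0.22 × 0.00311337 = 0.000684942
Evidence: 0.0722516 + 0.00171621 + 0.000684942 = 0.0746528
So the posterior for Species A is 0.0722516 / 0.0746528 ≈ 0.968.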